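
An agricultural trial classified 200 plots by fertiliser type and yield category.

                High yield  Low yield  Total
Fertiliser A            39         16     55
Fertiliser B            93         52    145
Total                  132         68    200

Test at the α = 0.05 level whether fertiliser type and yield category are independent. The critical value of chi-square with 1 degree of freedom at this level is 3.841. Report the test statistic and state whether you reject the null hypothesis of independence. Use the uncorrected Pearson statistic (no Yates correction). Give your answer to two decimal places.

Grand total N = 200.
Expected counts (row total × column total / N):
  Fertiliser A, High yield: 55×132/200 = 36.300
  Fertiliser A, Low yield: 55×68/200 = 18.700
  Fertiliser B, High yield: 145×132/200 = 95.700
  Fertiliser B, Low yield: 145×68/200 = 49.300
Contributions (O − E)²/E:
  (39 − 36.300)²/36.300 = 0.2008
  (16 − 18.700)²/18.700 = 0.3898
  (93 − 95.700)²/95.700 = 0.0762
  (52 − 49.300)²/49.300 = 0.1479
χ² = 0.2008 + 0.3898 + 0.0762 + 0.1479 = 0.81
df = (2−1)(2−1) = 1. Since 0.81 < 3.841, fail to reject the null hypothesis of independence at α = 0.05.

0.81; fail to reject H₀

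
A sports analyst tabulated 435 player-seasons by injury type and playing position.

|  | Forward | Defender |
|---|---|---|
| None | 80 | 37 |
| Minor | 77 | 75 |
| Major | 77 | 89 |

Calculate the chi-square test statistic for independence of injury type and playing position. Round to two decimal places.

14.28

Row totals: 117, 152, 166. Column totals: 234, 201. Grand total N = 435.
Expected counts (row total × column total / N):
  None, Forward: 117×234/435 = 62.938
  None, Defender: 117×201/435 = 54.062
  Minor, Forward: 152×234/435 = 81.766
  Minor, Defender: 152×201/435 = 70.234
  Major, Forward: 166×234/435 = 89.297
  Major, Defender: 166×201/435 = 76.703
Contributions (O − E)²/E:
  (80 − 62.938)²/62.938 = 4.6254
  (37 − 54.062)²/54.062 = 5.3848
  (77 − 81.766)²/81.766 = 0.2778
  (75 − 70.234)²/70.234 = 0.3234
  (77 − 89.297)²/89.297 = 1.6934
  (89 − 76.703)²/76.703 = 1.9715
χ² = 4.6254 + 5.3848 + 0.2778 + 0.3234 + 1.6934 + 1.9715 = 14.28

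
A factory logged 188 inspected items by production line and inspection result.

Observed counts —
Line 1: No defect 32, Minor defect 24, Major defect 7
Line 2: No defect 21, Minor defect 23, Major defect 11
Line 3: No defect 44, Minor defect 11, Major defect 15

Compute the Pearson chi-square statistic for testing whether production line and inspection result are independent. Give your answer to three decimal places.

Row totals: 63, 55, 70. Column totals: 97, 58, 33. Grand total N = 188.
Expected counts (row total × column total / N):
  Line 1, No defect: 63×97/188 = 32.5053
  Line 1, Minor defect: 63×58/188 = 19.4362
  Line 1, Major defect: 63×33/188 = 11.0585
  Line 2, No defect: 55×97/188 = 28.3777
  Line 2, Minor defect: 55×58/188 = 16.9681
  Line 2, Major defect: 55×33/188 = 9.6543
  Line 3, No defect: 70×97/188 = 36.1170
  Line 3, Minor defect: 70×58/188 = 21.5957
  Line 3, Major defect: 70×33/188 = 12.2872
Contributions (O − E)²/E:
  (32 − 32.5053)²/32.5053 = 0.0079
  (24 − 19.4362)²/19.4362 = 1.0716
  (7 − 11.0585)²/11.0585 = 1.4895
  (21 − 28.3777)²/28.3777 = 1.9181
  (23 − 16.9681)²/16.9681 = 2.1442
  (11 − 9.6543)²/9.6543 = 0.1876
  (44 − 36.1170)²/36.1170 = 1.7206
  (11 − 21.5957)²/21.5957 = 5.1987
  (15 − 12.2872)²/12.2872 = 0.5989
χ² = 0.0079 + 1.0716 + 1.4895 + 1.9181 + 2.1442 + 0.1876 + 1.7206 + 5.1987 + 0.5989 = 14.337

14.337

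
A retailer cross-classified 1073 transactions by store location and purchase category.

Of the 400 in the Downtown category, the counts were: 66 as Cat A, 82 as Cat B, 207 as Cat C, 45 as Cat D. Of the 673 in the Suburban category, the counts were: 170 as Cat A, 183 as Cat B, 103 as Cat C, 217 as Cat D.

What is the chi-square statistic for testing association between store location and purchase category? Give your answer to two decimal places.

173.93

Row totals: 400, 673. Column totals: 236, 265, 310, 262. Grand total N = 1073.
Expected counts (row total × column total / N):
  Downtown, Cat A: 400×236/1073 = 87.978
  Downtown, Cat B: 400×265/1073 = 98.788
  Downtown, Cat C: 400×310/1073 = 115.564
  Downtown, Cat D: 400×262/1073 = 97.670
  Suburban, Cat A: 673×236/1073 = 148.022
  Suburban, Cat B: 673×265/1073 = 166.212
  Suburban, Cat C: 673×310/1073 = 194.436
  Suburban, Cat D: 673×262/1073 = 164.330
Contributions (O − E)²/E:
  (66 − 87.978)²/87.978 = 5.4904
  (82 − 98.788)²/98.788 = 2.8529
  (207 − 115.564)²/115.564 = 72.3456
  (45 − 97.670)²/97.670 = 28.4031
  (170 − 148.022)²/148.022 = 3.2632
  (183 − 166.212)²/166.212 = 1.6956
  (103 − 194.436)²/194.436 = 42.9989
  (217 − 164.330)²/164.330 = 16.8815
χ² = 5.4904 + 2.8529 + 72.3456 + 28.4031 + 3.2632 + 1.6956 + 42.9989 + 16.8815 = 173.93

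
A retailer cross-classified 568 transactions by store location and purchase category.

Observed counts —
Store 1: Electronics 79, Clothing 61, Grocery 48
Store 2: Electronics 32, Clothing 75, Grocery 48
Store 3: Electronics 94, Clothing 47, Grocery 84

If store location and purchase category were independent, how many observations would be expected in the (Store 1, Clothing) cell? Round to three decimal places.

60.570

Row total (Store 1) = 188; column total (Clothing) = 183; grand total N = 568.
Expected count = (row total × column total) / N = 188 × 183 / 568 = 60.570.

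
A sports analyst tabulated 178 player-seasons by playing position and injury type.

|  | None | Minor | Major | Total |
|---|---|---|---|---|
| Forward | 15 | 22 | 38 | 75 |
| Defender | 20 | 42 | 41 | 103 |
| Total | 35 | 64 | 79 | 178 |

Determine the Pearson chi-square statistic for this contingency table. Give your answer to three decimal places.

2.742

Grand total N = 178.
Expected counts (row total × column total / N):
  Forward, None: 75×35/178 = 14.7472
  Forward, Minor: 75×64/178 = 26.9663
  Forward, Major: 75×79/178 = 33.2865
  Defender, None: 103×35/178 = 20.2528
  Defender, Minor: 103×64/178 = 37.0337
  Defender, Major: 103×79/178 = 45.7135
Contributions (O − E)²/E:
  (15 − 14.7472)²/14.7472 = 0.0043
  (22 − 26.9663)²/26.9663 = 0.9146
  (38 − 33.2865)²/33.2865 = 0.6675
  (20 − 20.2528)²/20.2528 = 0.0032
  (42 − 37.0337)²/37.0337 = 0.6660
  (41 − 45.7135)²/45.7135 = 0.4860
χ² = 0.0043 + 0.9146 + 0.6675 + 0.0032 + 0.6660 + 0.4860 = 2.742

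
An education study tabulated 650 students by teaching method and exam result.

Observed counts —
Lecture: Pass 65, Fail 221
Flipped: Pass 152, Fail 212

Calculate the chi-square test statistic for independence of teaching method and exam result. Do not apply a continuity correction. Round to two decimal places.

26.08

Row totals: 286, 364. Column totals: 217, 433. Grand total N = 650.
Expected counts (row total × column total / N):
  Lecture, Pass: 286×217/650 = 95.480
  Lecture, Fail: 286×433/650 = 190.520
  Flipped, Pass: 364×217/650 = 121.520
  Flipped, Fail: 364×433/650 = 242.480
Contributions (O − E)²/E:
  (65 − 95.480)²/95.480 = 9.7301
  (221 − 190.520)²/190.520 = 4.8763
  (152 − 121.520)²/121.520 = 7.6451
  (212 − 242.480)²/242.480 = 3.8314
χ² = 9.7301 + 4.8763 + 7.6451 + 3.8314 = 26.08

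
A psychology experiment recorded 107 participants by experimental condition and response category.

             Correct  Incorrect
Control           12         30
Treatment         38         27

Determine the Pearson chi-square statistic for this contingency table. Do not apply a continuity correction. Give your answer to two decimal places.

9.16

Row totals: 42, 65. Column totals: 50, 57. Grand total N = 107.
Expected counts (row total × column total / N):
  Control, Correct: 42×50/107 = 19.626
  Control, Incorrect: 42×57/107 = 22.374
  Treatment, Correct: 65×50/107 = 30.374
  Treatment, Incorrect: 65×57/107 = 34.626
Contributions (O − E)²/E:
  (12 − 19.626)²/19.626 = 2.9632
  (30 − 22.374)²/22.374 = 2.5993
  (38 − 30.374)²/30.374 = 1.9147
  (27 − 34.626)²/34.626 = 1.6795
χ² = 2.9632 + 2.5993 + 1.9147 + 1.6795 = 9.16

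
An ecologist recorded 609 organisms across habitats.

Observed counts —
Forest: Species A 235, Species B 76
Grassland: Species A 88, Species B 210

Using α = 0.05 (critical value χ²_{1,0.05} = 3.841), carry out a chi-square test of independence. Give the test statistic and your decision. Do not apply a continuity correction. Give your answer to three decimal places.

Row totals: 311, 298. Column totals: 323, 286. Grand total N = 609.
Expected counts (row total × column total / N):
  Forest, Species A: 311×323/609 = 164.9475
  Forest, Species B: 311×286/609 = 146.0525
  Grassland, Species A: 298×323/609 = 158.0525
  Grassland, Species B: 298×286/609 = 139.9475
Contributions (O − E)²/E:
  (235 − 164.9475)²/164.9475 = 29.7510
  (76 − 146.0525)²/146.0525 = 33.5999
  (88 − 158.0525)²/158.0525 = 31.0489
  (210 − 139.9475)²/139.9475 = 35.0657
χ² = 29.7510 + 33.5999 + 31.0489 + 35.0657 = 129.466
df = (2−1)(2−1) = 1. Since 129.466 > 3.841, reject the null hypothesis of independence at α = 0.05.

129.466; reject H₀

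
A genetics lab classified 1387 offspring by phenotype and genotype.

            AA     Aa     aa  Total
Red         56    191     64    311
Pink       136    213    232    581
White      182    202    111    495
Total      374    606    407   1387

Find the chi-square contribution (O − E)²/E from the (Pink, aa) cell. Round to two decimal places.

Row total (Pink) = 581; column total (aa) = 407; N = 1387.
Expected count E = 581 × 407 / 1387 = 170.488.
Contribution = (O − E)²/E = (232 − 170.488)² / 170.488 = 22.19.

22.19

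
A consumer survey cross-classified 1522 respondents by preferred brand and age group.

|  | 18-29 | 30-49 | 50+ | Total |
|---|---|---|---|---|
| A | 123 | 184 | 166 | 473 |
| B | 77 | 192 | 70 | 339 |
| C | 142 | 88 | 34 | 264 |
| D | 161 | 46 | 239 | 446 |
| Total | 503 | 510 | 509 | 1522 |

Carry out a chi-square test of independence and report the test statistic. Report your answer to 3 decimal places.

Grand total N = 1522.
Expected counts (row total × column total / N):
  A, 18-29: 473×503/1522 = 156.3200
  A, 30-49: 473×510/1522 = 158.4954
  A, 50+: 473×509/1522 = 158.1846
  B, 18-29: 339×503/1522 = 112.0348
  B, 30-49: 339×510/1522 = 113.5940
  B, 50+: 339×509/1522 = 113.3712
  C, 18-29: 264×503/1522 = 87.2484
  C, 30-49: 264×510/1522 = 88.4625
  C, 50+: 264×509/1522 = 88.2891
  D, 18-29: 446×503/1522 = 147.3968
  D, 30-49: 446×510/1522 = 149.4481
  D, 50+: 446×509/1522 = 149.1551
Contributions (O − E)²/E:
  (123 − 156.3200)²/156.3200 = 7.1022
  (184 − 158.4954)²/158.4954 = 4.1041
  (166 − 158.1846)²/158.1846 = 0.3861
  (77 − 112.0348)²/112.0348 = 10.9559
  (192 − 113.5940)²/113.5940 = 54.1182
  (70 − 113.3712)²/113.3712 = 16.5921
  (142 − 87.2484)²/87.2484 = 34.3587
  (88 − 88.4625)²/88.4625 = 0.0024
  (34 − 88.2891)²/88.2891 = 33.3824
  (161 − 147.3968)²/147.3968 = 1.2554
  (46 − 149.4481)²/149.4481 = 71.6069
  (239 − 149.1551)²/149.1551 = 54.1189
χ² = 7.1022 + 4.1041 + 0.3861 + 10.9559 + 54.1182 + 16.5921 + 34.3587 + 0.0024 + 33.3824 + 1.2554 + 71.6069 + 54.1189 = 287.983

287.983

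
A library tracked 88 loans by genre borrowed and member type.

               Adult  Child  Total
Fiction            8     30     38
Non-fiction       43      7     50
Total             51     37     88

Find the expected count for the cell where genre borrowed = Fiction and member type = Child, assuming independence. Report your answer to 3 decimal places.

Row total (Fiction) = 38; column total (Child) = 37; grand total N = 88.
Expected count = (row total × column total) / N = 38 × 37 / 88 = 15.977.

15.977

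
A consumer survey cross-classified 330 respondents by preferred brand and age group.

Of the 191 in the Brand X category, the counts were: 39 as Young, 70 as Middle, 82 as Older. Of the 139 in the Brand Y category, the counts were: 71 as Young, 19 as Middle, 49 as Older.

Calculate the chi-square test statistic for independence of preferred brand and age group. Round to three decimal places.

Row totals: 191, 139. Column totals: 110, 89, 131. Grand total N = 330.
Expected counts (row total × column total / N):
  Brand X, Young: 191×110/330 = 63.6667
  Brand X, Middle: 191×89/330 = 51.5121
  Brand X, Older: 191×131/330 = 75.8212
  Brand Y, Young: 139×110/330 = 46.3333
  Brand Y, Middle: 139×89/330 = 37.4879
  Brand Y, Older: 139×131/330 = 55.1788
Contributions (O − E)²/E:
  (39 − 63.6667)²/63.6667 = 9.5567
  (70 − 51.5121)²/51.5121 = 6.6354
  (82 − 75.8212)²/75.8212 = 0.5035
  (71 − 46.3333)²/46.3333 = 13.1319
  (19 − 37.4879)²/37.4879 = 9.1177
  (49 − 55.1788)²/55.1788 = 0.6919
χ² = 9.5567 + 6.6354 + 0.5035 + 13.1319 + 9.1177 + 0.6919 = 39.637

39.637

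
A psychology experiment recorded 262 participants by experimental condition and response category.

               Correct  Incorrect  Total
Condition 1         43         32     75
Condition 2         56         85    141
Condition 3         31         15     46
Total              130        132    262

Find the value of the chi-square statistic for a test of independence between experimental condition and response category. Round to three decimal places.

Grand total N = 262.
Expected counts (row total × column total / N):
  Condition 1, Correct: 75×130/262 = 37.2137
  Condition 1, Incorrect: 75×132/262 = 37.7863
  Condition 2, Correct: 141×130/262 = 69.9618
  Condition 2, Incorrect: 141×132/262 = 71.0382
  Condition 3, Correct: 46×130/262 = 22.8244
  Condition 3, Incorrect: 46×132/262 = 23.1756
Contributions (O − E)²/E:
  (43 − 37.2137)²/37.2137 = 0.8997
  (32 − 37.7863)²/37.7863 = 0.8861
  (56 − 69.9618)²/69.9618 = 2.7863
  (85 − 71.0382)²/71.0382 = 2.7440
  (31 − 22.8244)²/22.8244 = 2.9285
  (15 − 23.1756)²/23.1756 = 2.8841
χ² = 0.8997 + 0.8861 + 2.7863 + 2.7440 + 2.9285 + 2.8841 = 13.129

13.129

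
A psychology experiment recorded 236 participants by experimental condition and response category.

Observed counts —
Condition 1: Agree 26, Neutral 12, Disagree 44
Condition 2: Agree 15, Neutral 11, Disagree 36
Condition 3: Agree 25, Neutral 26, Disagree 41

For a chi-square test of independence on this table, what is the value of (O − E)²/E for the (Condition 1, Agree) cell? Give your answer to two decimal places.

0.41

Row total (Condition 1) = 82; column total (Agree) = 66; N = 236.
Expected count E = 82 × 66 / 236 = 22.932.
Contribution = (O − E)²/E = (26 − 22.932)² / 22.932 = 0.41.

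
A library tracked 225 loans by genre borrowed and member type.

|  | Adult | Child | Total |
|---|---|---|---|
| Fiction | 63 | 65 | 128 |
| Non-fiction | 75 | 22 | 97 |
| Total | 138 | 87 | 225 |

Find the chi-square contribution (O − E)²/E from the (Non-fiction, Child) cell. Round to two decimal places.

6.41

Row total (Non-fiction) = 97; column total (Child) = 87; N = 225.
Expected count E = 97 × 87 / 225 = 37.507.
Contribution = (O − E)²/E = (22 − 37.507)² / 37.507 = 6.41.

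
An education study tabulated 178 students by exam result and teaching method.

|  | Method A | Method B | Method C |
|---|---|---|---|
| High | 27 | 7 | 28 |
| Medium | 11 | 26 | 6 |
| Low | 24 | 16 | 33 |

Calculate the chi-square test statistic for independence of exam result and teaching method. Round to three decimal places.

34.659

Row totals: 62, 43, 73. Column totals: 62, 49, 67. Grand total N = 178.
Expected counts (row total × column total / N):
  High, Method A: 62×62/178 = 21.5955
  High, Method B: 62×49/178 = 17.0674
  High, Method C: 62×67/178 = 23.3371
  Medium, Method A: 43×62/178 = 14.9775
  Medium, Method B: 43×49/178 = 11.8371
  Medium, Method C: 43×67/178 = 16.1854
  Low, Method A: 73×62/178 = 25.4270
  Low, Method B: 73×49/178 = 20.0955
  Low, Method C: 73×67/178 = 27.4775
Contributions (O − E)²/E:
  (27 − 21.5955)²/21.5955 = 1.3525
  (7 − 17.0674)²/17.0674 = 5.9384
  (28 − 23.3371)²/23.3371 = 0.9317
  (11 − 14.9775)²/14.9775 = 1.0563
  (26 − 11.8371)²/11.8371 = 16.9457
  (6 − 16.1854)²/16.1854 = 6.4096
  (24 − 25.4270)²/25.4270 = 0.0801
  (16 − 20.0955)²/20.0955 = 0.8347
  (33 − 27.4775)²/27.4775 = 1.1099
χ² = 1.3525 + 5.9384 + 0.9317 + 1.0563 + 16.9457 + 6.4096 + 0.0801 + 0.8347 + 1.1099 = 34.659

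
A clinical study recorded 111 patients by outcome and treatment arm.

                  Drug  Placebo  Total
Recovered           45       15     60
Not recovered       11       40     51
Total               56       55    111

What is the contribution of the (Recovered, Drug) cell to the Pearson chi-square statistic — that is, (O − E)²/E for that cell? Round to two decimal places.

Row total (Recovered) = 60; column total (Drug) = 56; N = 111.
Expected count E = 60 × 56 / 111 = 30.270.
Contribution = (O − E)²/E = (45 − 30.270)² / 30.270 = 7.17.

7.17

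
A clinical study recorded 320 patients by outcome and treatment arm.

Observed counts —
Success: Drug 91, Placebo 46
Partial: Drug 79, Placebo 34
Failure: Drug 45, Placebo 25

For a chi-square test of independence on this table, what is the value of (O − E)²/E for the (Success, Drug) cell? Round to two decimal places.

Row total (Success) = 137; column total (Drug) = 215; N = 320.
Expected count E = 137 × 215 / 320 = 92.047.
Contribution = (O − E)²/E = (91 − 92.047)² / 92.047 = 0.01.

0.01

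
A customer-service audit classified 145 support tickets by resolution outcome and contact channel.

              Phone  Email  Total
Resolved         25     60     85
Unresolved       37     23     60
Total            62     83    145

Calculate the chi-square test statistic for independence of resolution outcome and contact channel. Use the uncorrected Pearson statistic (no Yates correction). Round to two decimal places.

14.95

Grand total N = 145.
Expected counts (row total × column total / N):
  Resolved, Phone: 85×62/145 = 36.345
  Resolved, Email: 85×83/145 = 48.655
  Unresolved, Phone: 60×62/145 = 25.655
  Unresolved, Email: 60×83/145 = 34.345
Contributions (O − E)²/E:
  (25 − 36.345)²/36.345 = 3.5413
  (60 − 48.655)²/48.655 = 2.6453
  (37 − 25.655)²/25.655 = 5.0169
  (23 − 34.345)²/34.345 = 3.7475
χ² = 3.5413 + 2.6453 + 5.0169 + 3.7475 = 14.95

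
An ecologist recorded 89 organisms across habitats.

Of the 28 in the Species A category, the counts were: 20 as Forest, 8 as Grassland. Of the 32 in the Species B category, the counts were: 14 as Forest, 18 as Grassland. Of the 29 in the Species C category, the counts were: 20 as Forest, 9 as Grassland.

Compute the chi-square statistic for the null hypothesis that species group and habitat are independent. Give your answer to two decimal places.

Row totals: 28, 32, 29. Column totals: 54, 35. Grand total N = 89.
Expected counts (row total × column total / N):
  Species A, Forest: 28×54/89 = 16.989
  Species A, Grassland: 28×35/89 = 11.011
  Species B, Forest: 32×54/89 = 19.416
  Species B, Grassland: 32×35/89 = 12.584
  Species C, Forest: 29×54/89 = 17.596
  Species C, Grassland: 29×35/89 = 11.404
Contributions (O − E)²/E:
  (20 − 16.989)²/16.989 = 0.5336
  (8 − 11.011)²/11.011 = 0.8234
  (14 − 19.416)²/19.416 = 1.5108
  (18 − 12.584)²/12.584 = 2.3310
  (20 − 17.596)²/17.596 = 0.3284
  (9 − 11.404)²/11.404 = 0.5068
χ² = 0.5336 + 0.8234 + 1.5108 + 2.3310 + 0.3284 + 0.5068 = 6.03

6.03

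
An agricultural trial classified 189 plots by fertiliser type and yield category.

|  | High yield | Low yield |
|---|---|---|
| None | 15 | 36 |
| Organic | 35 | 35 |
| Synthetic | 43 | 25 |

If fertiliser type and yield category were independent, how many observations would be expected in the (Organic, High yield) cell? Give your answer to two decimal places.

34.44

Row total (Organic) = 70; column total (High yield) = 93; grand total N = 189.
Expected count = (row total × column total) / N = 70 × 93 / 189 = 34.44.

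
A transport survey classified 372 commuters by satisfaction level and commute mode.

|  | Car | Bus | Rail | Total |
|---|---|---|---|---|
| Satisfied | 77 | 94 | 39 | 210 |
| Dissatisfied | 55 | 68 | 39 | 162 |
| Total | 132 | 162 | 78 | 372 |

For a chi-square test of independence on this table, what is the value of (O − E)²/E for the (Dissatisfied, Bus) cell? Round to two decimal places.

Row total (Dissatisfied) = 162; column total (Bus) = 162; N = 372.
Expected count E = 162 × 162 / 372 = 70.548.
Contribution = (O − E)²/E = (68 − 70.548)² / 70.548 = 0.09.

0.09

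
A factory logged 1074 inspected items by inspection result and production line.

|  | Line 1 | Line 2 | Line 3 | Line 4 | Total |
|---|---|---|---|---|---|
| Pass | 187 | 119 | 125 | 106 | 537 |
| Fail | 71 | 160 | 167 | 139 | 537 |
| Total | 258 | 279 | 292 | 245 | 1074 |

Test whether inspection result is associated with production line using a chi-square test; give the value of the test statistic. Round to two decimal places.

68.67

Grand total N = 1074.
Expected counts (row total × column total / N):
  Pass, Line 1: 537×258/1074 = 129.000
  Pass, Line 2: 537×279/1074 = 139.500
  Pass, Line 3: 537×292/1074 = 146.000
  Pass, Line 4: 537×245/1074 = 122.500
  Fail, Line 1: 537×258/1074 = 129.000
  Fail, Line 2: 537×279/1074 = 139.500
  Fail, Line 3: 537×292/1074 = 146.000
  Fail, Line 4: 537×245/1074 = 122.500
Contributions (O − E)²/E:
  (187 − 129.000)²/129.000 = 26.0775
  (119 − 139.500)²/139.500 = 3.0125
  (125 − 146.000)²/146.000 = 3.0205
  (106 − 122.500)²/122.500 = 2.2224
  (71 − 129.000)²/129.000 = 26.0775
  (160 − 139.500)²/139.500 = 3.0125
  (167 − 146.000)²/146.000 = 3.0205
  (139 − 122.500)²/122.500 = 2.2224
χ² = 26.0775 + 3.0125 + 3.0205 + 2.2224 + 26.0775 + 3.0125 + 3.0205 + 2.2224 = 68.67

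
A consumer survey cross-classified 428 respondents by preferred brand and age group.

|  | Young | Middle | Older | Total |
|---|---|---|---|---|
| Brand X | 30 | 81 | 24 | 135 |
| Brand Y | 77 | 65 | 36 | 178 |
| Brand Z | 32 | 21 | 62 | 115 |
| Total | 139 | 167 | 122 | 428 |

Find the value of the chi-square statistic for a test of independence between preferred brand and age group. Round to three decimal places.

Grand total N = 428.
Expected counts (row total × column total / N):
  Brand X, Young: 135×139/428 = 43.8435
  Brand X, Middle: 135×167/428 = 52.6752
  Brand X, Older: 135×122/428 = 38.4813
  Brand Y, Young: 178×139/428 = 57.8084
  Brand Y, Middle: 178×167/428 = 69.4533
  Brand Y, Older: 178×122/428 = 50.7383
  Brand Z, Young: 115×139/428 = 37.3481
  Brand Z, Middle: 115×167/428 = 44.8715
  Brand Z, Older: 115×122/428 = 32.7804
Contributions (O − E)²/E:
  (30 − 43.8435)²/43.8435 = 4.3711
  (81 − 52.6752)²/52.6752 = 15.2310
  (24 − 38.4813)²/38.4813 = 5.4496
  (77 − 57.8084)²/57.8084 = 6.3713
  (65 − 69.4533)²/69.4533 = 0.2855
  (36 − 50.7383)²/50.7383 = 4.2811
  (32 − 37.3481)²/37.3481 = 0.7658
  (21 − 44.8715)²/44.8715 = 12.6996
  (62 − 32.7804)²/32.7804 = 26.0456
χ² = 4.3711 + 15.2310 + 5.4496 + 6.3713 + 0.2855 + 4.2811 + 0.7658 + 12.6996 + 26.0456 = 75.501

75.501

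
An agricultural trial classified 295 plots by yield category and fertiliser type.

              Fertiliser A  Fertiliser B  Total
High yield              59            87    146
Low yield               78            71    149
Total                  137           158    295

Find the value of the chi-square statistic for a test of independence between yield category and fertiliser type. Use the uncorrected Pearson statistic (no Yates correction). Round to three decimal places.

4.225

Grand total N = 295.
Expected counts (row total × column total / N):
  High yield, Fertiliser A: 146×137/295 = 67.8034
  High yield, Fertiliser B: 146×158/295 = 78.1966
  Low yield, Fertiliser A: 149×137/295 = 69.1966
  Low yield, Fertiliser B: 149×158/295 = 79.8034
Contributions (O − E)²/E:
  (59 − 67.8034)²/67.8034 = 1.1430
  (87 − 78.1966)²/78.1966 = 0.9911
  (78 − 69.1966)²/69.1966 = 1.1200
  (71 − 79.8034)²/79.8034 = 0.9711
χ² = 1.1430 + 0.9911 + 1.1200 + 0.9711 = 4.225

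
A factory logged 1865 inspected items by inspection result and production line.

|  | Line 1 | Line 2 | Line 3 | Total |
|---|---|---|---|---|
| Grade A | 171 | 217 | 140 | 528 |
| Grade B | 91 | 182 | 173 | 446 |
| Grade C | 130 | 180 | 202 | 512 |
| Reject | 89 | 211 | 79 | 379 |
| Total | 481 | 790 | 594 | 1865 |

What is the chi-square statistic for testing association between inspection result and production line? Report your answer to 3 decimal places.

72.488

Grand total N = 1865.
Expected counts (row total × column total / N):
  Grade A, Line 1: 528×481/1865 = 136.1759
  Grade A, Line 2: 528×790/1865 = 223.6568
  Grade A, Line 3: 528×594/1865 = 168.1673
  Grade B, Line 1: 446×481/1865 = 115.0273
  Grade B, Line 2: 446×790/1865 = 188.9223
  Grade B, Line 3: 446×594/1865 = 142.0504
  Grade C, Line 1: 512×481/1865 = 132.0493
  Grade C, Line 2: 512×790/1865 = 216.8794
  Grade C, Line 3: 512×594/1865 = 163.0713
  Reject, Line 1: 379×481/1865 = 97.7475
  Reject, Line 2: 379×790/1865 = 160.5416
  Reject, Line 3: 379×594/1865 = 120.7110
Contributions (O − E)²/E:
  (171 − 136.1759)²/136.1759 = 8.9055
  (217 − 223.6568)²/223.6568 = 0.1981
  (140 − 168.1673)²/168.1673 = 4.7179
  (91 − 115.0273)²/115.0273 = 5.0189
  (182 − 188.9223)²/188.9223 = 0.2536
  (173 − 142.0504)²/142.0504 = 6.7432
  (130 − 132.0493)²/132.0493 = 0.0318
  (180 − 216.8794)²/216.8794 = 6.2712
  (202 − 163.0713)²/163.0713 = 9.2931
  (89 − 97.7475)²/97.7475 = 0.7828
  (211 − 160.5416)²/160.5416 = 15.8591
  (79 − 120.7110)²/120.7110 = 14.4130
χ² = 8.9055 + 0.1981 + 4.7179 + 5.0189 + 0.2536 + 6.7432 + 0.0318 + 6.2712 + 9.2931 + 0.7828 + 15.8591 + 14.4130 = 72.488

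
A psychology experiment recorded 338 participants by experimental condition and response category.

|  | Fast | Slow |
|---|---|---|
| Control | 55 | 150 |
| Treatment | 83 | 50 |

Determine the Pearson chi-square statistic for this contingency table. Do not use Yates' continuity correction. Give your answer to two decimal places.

42.26

Row totals: 205, 133. Column totals: 138, 200. Grand total N = 338.
Expected counts (row total × column total / N):
  Control, Fast: 205×138/338 = 83.698
  Control, Slow: 205×200/338 = 121.302
  Treatment, Fast: 133×138/338 = 54.302
  Treatment, Slow: 133×200/338 = 78.698
Contributions (O − E)²/E:
  (55 − 83.698)²/83.698 = 9.8398
  (150 − 121.302)²/121.302 = 6.7895
  (83 − 54.302)²/54.302 = 15.1666
  (50 − 78.698)²/78.698 = 10.4650
χ² = 9.8398 + 6.7895 + 15.1666 + 10.4650 = 42.26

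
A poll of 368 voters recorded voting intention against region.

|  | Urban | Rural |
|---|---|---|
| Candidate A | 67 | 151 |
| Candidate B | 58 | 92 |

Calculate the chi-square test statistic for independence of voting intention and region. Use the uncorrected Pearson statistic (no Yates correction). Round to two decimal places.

2.49

Row totals: 218, 150. Column totals: 125, 243. Grand total N = 368.
Expected counts (row total × column total / N):
  Candidate A, Urban: 218×125/368 = 74.049
  Candidate A, Rural: 218×243/368 = 143.951
  Candidate B, Urban: 150×125/368 = 50.951
  Candidate B, Rural: 150×243/368 = 99.049
Contributions (O − E)²/E:
  (67 − 74.049)²/74.049 = 0.6710
  (151 − 143.951)²/143.951 = 0.3452
  (58 − 50.951)²/50.951 = 0.9752
  (92 − 99.049)²/99.049 = 0.5017
χ² = 0.6710 + 0.3452 + 0.9752 + 0.5017 = 2.49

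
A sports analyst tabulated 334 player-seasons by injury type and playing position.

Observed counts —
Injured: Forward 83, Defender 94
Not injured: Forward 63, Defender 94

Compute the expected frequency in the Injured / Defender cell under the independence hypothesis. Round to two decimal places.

Row total (Injured) = 177; column total (Defender) = 188; grand total N = 334.
Expected count = (row total × column total) / N = 177 × 188 / 334 = 99.63.

99.63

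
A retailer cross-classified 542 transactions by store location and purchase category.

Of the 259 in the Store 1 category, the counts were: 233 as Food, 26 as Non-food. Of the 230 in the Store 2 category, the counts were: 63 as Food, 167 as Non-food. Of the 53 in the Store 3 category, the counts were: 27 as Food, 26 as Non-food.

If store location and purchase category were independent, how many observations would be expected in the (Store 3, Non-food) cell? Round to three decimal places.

Row total (Store 3) = 53; column total (Non-food) = 219; grand total N = 542.
Expected count = (row total × column total) / N = 53 × 219 / 542 = 21.415.

21.415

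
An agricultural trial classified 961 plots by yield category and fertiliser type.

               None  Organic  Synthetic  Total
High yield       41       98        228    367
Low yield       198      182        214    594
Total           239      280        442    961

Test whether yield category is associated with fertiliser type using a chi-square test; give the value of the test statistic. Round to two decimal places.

Grand total N = 961.
Expected counts (row total × column total / N):
  High yield, None: 367×239/961 = 91.273
  High yield, Organic: 367×280/961 = 106.930
  High yield, Synthetic: 367×442/961 = 168.797
  Low yield, None: 594×239/961 = 147.727
  Low yield, Organic: 594×280/961 = 173.070
  Low yield, Synthetic: 594×442/961 = 273.203
Contributions (O − E)²/E:
  (41 − 91.273)²/91.273 = 27.6903
  (98 − 106.930)²/106.930 = 0.7458
  (228 − 168.797)²/168.797 = 20.7646
  (198 − 147.727)²/147.727 = 17.1084
  (182 − 173.070)²/173.070 = 0.4608
  (214 − 273.203)²/273.203 = 12.8293
χ² = 27.6903 + 0.7458 + 20.7646 + 17.1084 + 0.4608 + 12.8293 = 79.60

79.60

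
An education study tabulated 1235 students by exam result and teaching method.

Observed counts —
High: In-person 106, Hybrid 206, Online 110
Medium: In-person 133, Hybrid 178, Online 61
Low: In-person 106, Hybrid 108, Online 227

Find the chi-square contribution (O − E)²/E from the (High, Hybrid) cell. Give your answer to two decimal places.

8.54

Row total (High) = 422; column total (Hybrid) = 492; N = 1235.
Expected count E = 422 × 492 / 1235 = 168.117.
Contribution = (O − E)²/E = (206 − 168.117)² / 168.117 = 8.54.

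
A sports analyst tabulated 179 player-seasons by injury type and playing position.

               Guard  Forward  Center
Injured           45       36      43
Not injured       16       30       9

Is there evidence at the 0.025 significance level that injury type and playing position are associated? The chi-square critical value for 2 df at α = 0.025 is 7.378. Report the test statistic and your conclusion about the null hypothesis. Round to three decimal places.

Row totals: 124, 55. Column totals: 61, 66, 52. Grand total N = 179.
Expected counts (row total × column total / N):
  Injured, Guard: 124×61/179 = 42.25698
  Injured, Forward: 124×66/179 = 45.72067
  Injured, Center: 124×52/179 = 36.02235
  Not injured, Guard: 55×61/179 = 18.74302
  Not injured, Forward: 55×66/179 = 20.27933
  Not injured, Center: 55×52/179 = 15.97765
Contributions (O − E)²/E:
  (45 − 42.25698)²/42.25698 = 0.1781
  (36 − 45.72067)²/45.72067 = 2.0667
  (43 − 36.02235)²/36.02235 = 1.3516
  (16 − 18.74302)²/18.74302 = 0.4014
  (30 − 20.27933)²/20.27933 = 4.6595
  (9 − 15.97765)²/15.97765 = 3.0472
χ² = 0.1781 + 2.0667 + 1.3516 + 0.4014 + 4.6595 + 3.0472 = 11.705
df = (2−1)(3−1) = 2. Since 11.705 > 7.378, reject the null hypothesis of independence at α = 0.025.

11.705; reject H₀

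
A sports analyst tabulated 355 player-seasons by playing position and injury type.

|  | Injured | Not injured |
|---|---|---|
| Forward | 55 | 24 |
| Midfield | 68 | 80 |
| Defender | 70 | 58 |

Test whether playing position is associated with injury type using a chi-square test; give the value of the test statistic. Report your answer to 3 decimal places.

11.644

Row totals: 79, 148, 128. Column totals: 193, 162. Grand total N = 355.
Expected counts (row total × column total / N):
  Forward, Injured: 79×193/355 = 42.9493
  Forward, Not injured: 79×162/355 = 36.0507
  Midfield, Injured: 148×193/355 = 80.4620
  Midfield, Not injured: 148×162/355 = 67.5380
  Defender, Injured: 128×193/355 = 69.5887
  Defender, Not injured: 128×162/355 = 58.4113
Contributions (O − E)²/E:
  (55 − 42.9493)²/42.9493 = 3.3812
  (24 − 36.0507)²/36.0507 = 4.0282
  (68 − 80.4620)²/80.4620 = 1.9301
  (80 − 67.5380)²/67.5380 = 2.2995
  (70 − 69.5887)²/69.5887 = 0.0024
  (58 − 58.4113)²/58.4113 = 0.0029
χ² = 3.3812 + 4.0282 + 1.9301 + 2.2995 + 0.0024 + 0.0029 = 11.644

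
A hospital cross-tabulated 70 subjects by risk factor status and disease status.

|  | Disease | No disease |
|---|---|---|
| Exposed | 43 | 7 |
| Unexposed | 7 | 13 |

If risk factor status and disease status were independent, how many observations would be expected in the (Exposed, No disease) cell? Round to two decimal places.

Row total (Exposed) = 50; column total (No disease) = 20; grand total N = 70.
Expected count = (row total × column total) / N = 50 × 20 / 70 = 14.29.

14.29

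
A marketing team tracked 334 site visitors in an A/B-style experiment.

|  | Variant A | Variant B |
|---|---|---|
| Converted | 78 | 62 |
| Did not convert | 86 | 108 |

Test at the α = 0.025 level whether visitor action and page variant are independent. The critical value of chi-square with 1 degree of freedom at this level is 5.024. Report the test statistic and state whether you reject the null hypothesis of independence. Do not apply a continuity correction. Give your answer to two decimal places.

4.22; fail to reject H₀

Row totals: 140, 194. Column totals: 164, 170. Grand total N = 334.
Expected counts (row total × column total / N):
  Converted, Variant A: 140×164/334 = 68.743
  Converted, Variant B: 140×170/334 = 71.257
  Did not convert, Variant A: 194×164/334 = 95.257
  Did not convert, Variant B: 194×170/334 = 98.743
Contributions (O − E)²/E:
  (78 − 68.743)²/68.743 = 1.2466
  (62 − 71.257)²/71.257 = 1.2026
  (86 − 95.257)²/95.257 = 0.8996
  (108 − 98.743)²/98.743 = 0.8678
χ² = 1.2466 + 1.2026 + 0.8996 + 0.8678 = 4.22
df = (2−1)(2−1) = 1. Since 4.22 < 5.024, fail to reject the null hypothesis of independence at α = 0.025.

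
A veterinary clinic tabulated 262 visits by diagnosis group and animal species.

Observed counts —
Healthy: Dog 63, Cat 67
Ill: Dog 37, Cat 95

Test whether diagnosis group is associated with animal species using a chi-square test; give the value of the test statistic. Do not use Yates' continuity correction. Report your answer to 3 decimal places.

11.585

Row totals: 130, 132. Column totals: 100, 162. Grand total N = 262.
Expected counts (row total × column total / N):
  Healthy, Dog: 130×100/262 = 49.6183
  Healthy, Cat: 130×162/262 = 80.3817
  Ill, Dog: 132×100/262 = 50.3817
  Ill, Cat: 132×162/262 = 81.6183
Contributions (O − E)²/E:
  (63 − 49.6183)²/49.6183 = 3.6089
  (67 − 80.3817)²/80.3817 = 2.2277
  (37 − 50.3817)²/50.3817 = 3.5543
  (95 − 81.6183)²/81.6183 = 2.1940
χ² = 3.6089 + 2.2277 + 3.5543 + 2.1940 = 11.585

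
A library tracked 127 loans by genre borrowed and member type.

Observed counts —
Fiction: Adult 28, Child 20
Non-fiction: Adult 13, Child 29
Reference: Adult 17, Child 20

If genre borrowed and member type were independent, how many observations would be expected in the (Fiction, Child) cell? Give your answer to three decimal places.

26.079

Row total (Fiction) = 48; column total (Child) = 69; grand total N = 127.
Expected count = (row total × column total) / N = 48 × 69 / 127 = 26.079.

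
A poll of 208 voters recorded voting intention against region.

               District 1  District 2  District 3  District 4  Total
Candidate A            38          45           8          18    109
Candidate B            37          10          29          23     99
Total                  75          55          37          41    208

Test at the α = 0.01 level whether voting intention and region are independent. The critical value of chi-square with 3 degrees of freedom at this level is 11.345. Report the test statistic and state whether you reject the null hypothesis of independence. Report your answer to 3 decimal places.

34.414; reject H₀

Grand total N = 208.
Expected counts (row total × column total / N):
  Candidate A, District 1: 109×75/208 = 39.3029
  Candidate A, District 2: 109×55/208 = 28.8221
  Candidate A, District 3: 109×37/208 = 19.3894
  Candidate A, District 4: 109×41/208 = 21.4856
  Candidate B, District 1: 99×75/208 = 35.6971
  Candidate B, District 2: 99×55/208 = 26.1779
  Candidate B, District 3: 99×37/208 = 17.6106
  Candidate B, District 4: 99×41/208 = 19.5144
Contributions (O − E)²/E:
  (38 − 39.3029)²/39.3029 = 0.0432
  (45 − 28.8221)²/28.8221 = 9.0807
  (8 − 19.3894)²/19.3894 = 6.6902
  (18 − 21.4856)²/21.4856 = 0.5655
  (37 − 35.6971)²/35.6971 = 0.0476
  (10 − 26.1779)²/26.1779 = 9.9979
  (29 − 17.6106)²/17.6106 = 7.3659
  (23 − 19.5144)²/19.5144 = 0.6226
χ² = 0.0432 + 9.0807 + 6.6902 + 0.5655 + 0.0476 + 9.9979 + 7.3659 + 0.6226 = 34.414
df = (2−1)(4−1) = 3. Since 34.414 > 11.345, reject the null hypothesis of independence at α = 0.01.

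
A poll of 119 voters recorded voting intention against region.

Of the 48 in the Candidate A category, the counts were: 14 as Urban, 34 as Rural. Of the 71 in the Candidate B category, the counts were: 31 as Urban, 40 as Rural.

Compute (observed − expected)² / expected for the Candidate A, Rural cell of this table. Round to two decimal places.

0.58

Row total (Candidate A) = 48; column total (Rural) = 74; N = 119.
Expected count E = 48 × 74 / 119 = 29.849.
Contribution = (O − E)²/E = (34 − 29.849)² / 29.849 = 0.58.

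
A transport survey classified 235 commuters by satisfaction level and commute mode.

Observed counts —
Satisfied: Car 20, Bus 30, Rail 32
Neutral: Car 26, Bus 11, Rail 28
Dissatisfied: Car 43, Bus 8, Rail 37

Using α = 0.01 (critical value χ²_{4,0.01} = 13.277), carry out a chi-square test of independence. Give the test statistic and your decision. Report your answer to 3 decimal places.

Row totals: 82, 65, 88. Column totals: 89, 49, 97. Grand total N = 235.
Expected counts (row total × column total / N):
  Satisfied, Car: 82×89/235 = 31.05532
  Satisfied, Bus: 82×49/235 = 17.09787
  Satisfied, Rail: 82×97/235 = 33.84681
  Neutral, Car: 65×89/235 = 24.61702
  Neutral, Bus: 65×49/235 = 13.55319
  Neutral, Rail: 65×97/235 = 26.82979
  Dissatisfied, Car: 88×89/235 = 33.32766
  Dissatisfied, Bus: 88×49/235 = 18.34894
  Dissatisfied, Rail: 88×97/235 = 36.32340
Contributions (O − E)²/E:
  (20 − 31.05532)²/31.05532 = 3.9356
  (30 − 17.09787)²/17.09787 = 9.7360
  (32 − 33.84681)²/33.84681 = 0.1008
  (26 − 24.61702)²/24.61702 = 0.0777
  (11 − 13.55319)²/13.55319 = 0.4810
  (28 − 26.82979)²/26.82979 = 0.0510
  (43 − 33.32766)²/33.32766 = 2.8071
  (8 − 18.34894)²/18.34894 = 5.8369
  (37 − 36.32340)²/36.32340 = 0.0126
χ² = 3.9356 + 9.7360 + 0.1008 + 0.0777 + 0.4810 + 0.0510 + 2.8071 + 5.8369 + 0.0126 = 23.039
df = (3−1)(3−1) = 4. Since 23.039 > 13.277, reject the null hypothesis of independence at α = 0.01.

23.039; reject H₀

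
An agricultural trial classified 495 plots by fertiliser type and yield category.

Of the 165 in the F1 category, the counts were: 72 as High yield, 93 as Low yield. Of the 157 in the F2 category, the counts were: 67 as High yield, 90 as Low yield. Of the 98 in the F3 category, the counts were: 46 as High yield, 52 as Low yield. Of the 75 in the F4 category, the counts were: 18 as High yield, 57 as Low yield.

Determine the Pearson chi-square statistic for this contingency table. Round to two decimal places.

Row totals: 165, 157, 98, 75. Column totals: 203, 292. Grand total N = 495.
Expected counts (row total × column total / N):
  F1, High yield: 165×203/495 = 67.667
  F1, Low yield: 165×292/495 = 97.333
  F2, High yield: 157×203/495 = 64.386
  F2, Low yield: 157×292/495 = 92.614
  F3, High yield: 98×203/495 = 40.190
  F3, Low yield: 98×292/495 = 57.810
  F4, High yield: 75×203/495 = 30.758
  F4, Low yield: 75×292/495 = 44.242
Contributions (O − E)²/E:
  (72 − 67.667)²/67.667 = 0.2775
  (93 − 97.333)²/97.333 = 0.1929
  (67 − 64.386)²/64.386 = 0.1061
  (90 − 92.614)²/92.614 = 0.0738
  (46 − 40.190)²/40.190 = 0.8399
  (52 − 57.810)²/57.810 = 0.5839
  (18 − 30.758)²/30.758 = 5.2918
  (57 − 44.242)²/44.242 = 3.6790
χ² = 0.2775 + 0.1929 + 0.1061 + 0.0738 + 0.8399 + 0.5839 + 5.2918 + 3.6790 = 11.04

11.04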